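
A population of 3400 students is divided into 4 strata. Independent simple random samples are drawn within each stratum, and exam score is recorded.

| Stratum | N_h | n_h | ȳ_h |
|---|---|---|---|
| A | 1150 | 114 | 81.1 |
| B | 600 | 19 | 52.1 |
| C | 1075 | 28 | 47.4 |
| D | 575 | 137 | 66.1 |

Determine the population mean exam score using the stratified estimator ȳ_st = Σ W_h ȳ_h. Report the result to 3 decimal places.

ȳ_st ≈ 62.790

N = Σ N_h = 3400. Stratum weights W_h = N_h/N.
ȳ_st = (1150·81.1 + 600·52.1 + 1075·47.4 + 575·66.1) / 3400 = 62.79044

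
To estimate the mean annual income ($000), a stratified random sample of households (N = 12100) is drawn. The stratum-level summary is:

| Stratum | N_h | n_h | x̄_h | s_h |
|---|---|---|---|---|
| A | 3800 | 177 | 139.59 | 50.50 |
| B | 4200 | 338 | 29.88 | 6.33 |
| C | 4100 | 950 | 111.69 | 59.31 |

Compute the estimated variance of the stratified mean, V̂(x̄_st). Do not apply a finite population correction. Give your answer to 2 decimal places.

V̂(x̄_st) = Σ W_h² s_h²/n_h, with W_h = N_h/N and N = 12100:
  stratum A: (3800/12100)²·50.50²/177 = 1.42104
  stratum B: (4200/12100)²·6.33²/338 = 0.014283
  stratum C: (4100/12100)²·59.31²/950 = 0.425137
V̂(x̄_st) = 1.86046

V̂(x̄_st) ≈ 1.86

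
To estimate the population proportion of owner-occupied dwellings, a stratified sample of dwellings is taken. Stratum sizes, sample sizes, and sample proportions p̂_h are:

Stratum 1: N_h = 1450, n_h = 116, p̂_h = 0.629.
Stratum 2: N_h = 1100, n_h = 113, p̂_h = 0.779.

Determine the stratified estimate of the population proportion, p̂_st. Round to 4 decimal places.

N = 2550; stratum weights W_h = N_h/N.
p̂_st = Σ W_h p̂_h = (1450·0.629 + 1100·0.779)/2550 = 0.69371

p̂_st ≈ 0.6937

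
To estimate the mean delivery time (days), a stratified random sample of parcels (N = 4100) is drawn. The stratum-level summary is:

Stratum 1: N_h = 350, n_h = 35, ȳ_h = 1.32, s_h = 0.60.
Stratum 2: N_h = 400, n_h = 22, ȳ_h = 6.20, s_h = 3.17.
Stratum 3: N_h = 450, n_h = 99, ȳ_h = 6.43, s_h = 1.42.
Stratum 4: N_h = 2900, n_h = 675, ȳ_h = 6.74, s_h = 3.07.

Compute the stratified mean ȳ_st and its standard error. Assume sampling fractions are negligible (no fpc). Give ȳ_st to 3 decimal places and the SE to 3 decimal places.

ȳ_st ≈ 6.191, SE ≈ 0.108

ȳ_st = Σ W_h ȳ_h = (350·1.32 + 400·6.20 + 450·6.43 + 2900·6.74)/4100 = 6.19061
V̂(ȳ_st) = Σ W_h² s_h²/n_h, with W_h = N_h/N and N = 4100:
  stratum 1: (350/4100)²·0.60²/35 = 7.49554e-05
  stratum 2: (400/4100)²·3.17²/22 = 0.00434759
  stratum 3: (450/4100)²·1.42²/99 = 0.000245357
  stratum 4: (2900/4100)²·3.07²/675 = 0.00698556
V̂(ȳ_st) = 0.0116535
SE(ȳ_st) = √0.0116535 = 0.107951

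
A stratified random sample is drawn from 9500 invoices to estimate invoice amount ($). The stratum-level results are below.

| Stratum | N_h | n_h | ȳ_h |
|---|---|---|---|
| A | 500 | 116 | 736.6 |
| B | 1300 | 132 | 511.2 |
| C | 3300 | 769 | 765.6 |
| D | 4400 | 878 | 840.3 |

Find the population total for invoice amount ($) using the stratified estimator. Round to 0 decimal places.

τ̂_st = Σ N_h ȳ_h = 500·736.6 + 1300·511.2 + 3300·765.6 + 4400·840.3 = 7256660

τ̂_st ≈ 7256660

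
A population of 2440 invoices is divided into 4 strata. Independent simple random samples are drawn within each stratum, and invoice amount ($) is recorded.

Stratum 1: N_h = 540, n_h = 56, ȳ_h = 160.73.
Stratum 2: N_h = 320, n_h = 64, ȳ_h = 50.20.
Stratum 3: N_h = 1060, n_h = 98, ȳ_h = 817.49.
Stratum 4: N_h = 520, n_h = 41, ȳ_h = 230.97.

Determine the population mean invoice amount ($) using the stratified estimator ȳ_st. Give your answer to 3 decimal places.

N = Σ N_h = 2440. Stratum weights W_h = N_h/N.
ȳ_st = (540·160.73 + 320·50.20 + 1060·817.49 + 520·230.97) / 2440 = 446.51721

ȳ_st ≈ 446.517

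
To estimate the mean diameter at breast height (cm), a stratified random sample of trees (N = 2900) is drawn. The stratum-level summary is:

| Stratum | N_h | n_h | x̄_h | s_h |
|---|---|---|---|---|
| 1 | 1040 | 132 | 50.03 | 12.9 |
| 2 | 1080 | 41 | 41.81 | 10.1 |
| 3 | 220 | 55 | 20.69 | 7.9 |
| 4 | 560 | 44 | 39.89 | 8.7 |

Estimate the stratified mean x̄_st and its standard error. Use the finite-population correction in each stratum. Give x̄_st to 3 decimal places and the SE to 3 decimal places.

x̄_st = Σ W_h x̄_h = (1040·50.03 + 1080·41.81 + 220·20.69 + 560·39.89)/2900 = 42.78490
V̂(x̄_st) = Σ W_h² (1 − n_h/N_h) s_h²/n_h, with W_h = N_h/N and N = 2900:
  stratum 1: (1040/2900)²·(1 − 132/1040)·12.9²/132 = 0.141556
  stratum 2: (1080/2900)²·(1 − 41/1080)·10.1²/41 = 0.331973
  stratum 3: (220/2900)²·(1 − 55/220)·7.9²/55 = 0.00489781
  stratum 4: (560/2900)²·(1 − 44/560)·8.7²/44 = 0.0591055
V̂(x̄_st) = 0.537532
SE(x̄_st) = √0.537532 = 0.733166

x̄_st ≈ 42.785, SE ≈ 0.733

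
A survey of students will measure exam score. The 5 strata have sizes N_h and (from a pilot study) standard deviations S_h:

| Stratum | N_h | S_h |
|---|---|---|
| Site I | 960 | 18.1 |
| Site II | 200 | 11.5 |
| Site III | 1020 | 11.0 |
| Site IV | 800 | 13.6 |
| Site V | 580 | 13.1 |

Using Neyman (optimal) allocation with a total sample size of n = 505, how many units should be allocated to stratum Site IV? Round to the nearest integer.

Neyman allocation: n_h = n · N_h S_h / Σ N_i S_i, with n = 505.
  stratum Site I: N_h·S_h = 960·18.1 = 17376.00
  stratum Site II: N_h·S_h = 200·11.5 = 2300.00
  stratum Site III: N_h·S_h = 1020·11.0 = 11220.00
  stratum Site IV: N_h·S_h = 800·13.6 = 10880.00
  stratum Site V: N_h·S_h = 580·13.1 = 7598.00
Σ N_h S_h = 49374.00
n for stratum Site IV = 505·10880.00/49374.00 = 111.281 → 111

111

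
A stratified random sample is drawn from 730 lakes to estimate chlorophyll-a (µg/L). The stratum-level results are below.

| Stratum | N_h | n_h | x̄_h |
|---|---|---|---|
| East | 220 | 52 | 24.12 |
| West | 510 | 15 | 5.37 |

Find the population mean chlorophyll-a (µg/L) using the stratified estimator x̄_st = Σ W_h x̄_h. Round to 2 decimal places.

x̄_st ≈ 11.02

N = Σ N_h = 730. Stratum weights W_h = N_h/N.
x̄_st = (220·24.12 + 510·5.37) / 730 = 11.0207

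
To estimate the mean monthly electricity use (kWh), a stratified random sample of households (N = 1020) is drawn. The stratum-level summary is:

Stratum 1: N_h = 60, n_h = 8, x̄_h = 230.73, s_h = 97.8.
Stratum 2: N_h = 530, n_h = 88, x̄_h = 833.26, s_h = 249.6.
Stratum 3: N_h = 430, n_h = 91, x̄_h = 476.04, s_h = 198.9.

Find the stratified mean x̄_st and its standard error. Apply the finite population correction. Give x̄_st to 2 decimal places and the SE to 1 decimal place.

x̄_st = Σ W_h x̄_h = (60·230.73 + 530·833.26 + 430·476.04)/1020 = 647.22431
V̂(x̄_st) = Σ W_h² (1 − n_h/N_h) s_h²/n_h, with W_h = N_h/N and N = 1020:
  stratum 1: (60/1020)²·(1 − 8/60)·97.8²/8 = 3.58544
  stratum 2: (530/1020)²·(1 − 88/530)·249.6²/88 = 159.406
  stratum 3: (430/1020)²·(1 − 91/430)·198.9²/91 = 60.911
V̂(x̄_st) = 223.902
SE(x̄_st) = √223.902 = 14.9634

x̄_st ≈ 647.22, SE ≈ 15.0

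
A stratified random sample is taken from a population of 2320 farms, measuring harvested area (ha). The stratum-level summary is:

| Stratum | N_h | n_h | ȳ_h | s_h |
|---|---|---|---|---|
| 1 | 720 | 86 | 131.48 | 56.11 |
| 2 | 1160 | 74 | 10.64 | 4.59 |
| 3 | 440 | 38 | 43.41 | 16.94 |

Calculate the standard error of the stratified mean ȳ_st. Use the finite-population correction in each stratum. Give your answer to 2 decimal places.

V̂(ȳ_st) = Σ W_h² (1 − n_h/N_h) s_h²/n_h, with W_h = N_h/N and N = 2320:
  stratum 1: (720/2320)²·(1 − 86/720)·56.11²/86 = 3.10476
  stratum 2: (1160/2320)²·(1 − 74/1160)·4.59²/74 = 0.0666355
  stratum 3: (440/2320)²·(1 − 38/440)·16.94²/38 = 0.248168
V̂(ȳ_st) = 3.41956
SE(ȳ_st) = √3.41956 = 1.84921

SE(ȳ_st) ≈ 1.85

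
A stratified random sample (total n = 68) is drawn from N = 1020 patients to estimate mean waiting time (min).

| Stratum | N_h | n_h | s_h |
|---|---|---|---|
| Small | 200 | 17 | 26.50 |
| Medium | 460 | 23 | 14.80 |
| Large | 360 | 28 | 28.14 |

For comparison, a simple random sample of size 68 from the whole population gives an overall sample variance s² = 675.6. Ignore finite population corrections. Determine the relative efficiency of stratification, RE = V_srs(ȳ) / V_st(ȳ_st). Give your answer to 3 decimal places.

V̂(ȳ_st) = Σ W_h² s_h²/n_h, with W_h = N_h/N and N = 1020:
  stratum Small: (200/1020)²·26.50²/17 = 1.58819
  stratum Medium: (460/1020)²·14.80²/23 = 1.93692
  stratum Large: (360/1020)²·28.14²/28 = 3.52286
V_st = 7.04796
V_srs = s²/n = 675.6/68 = 9.93529
Relative efficiency = V_srs / V_st = 9.93529/7.04796 = 1.4097

RE ≈ 1.410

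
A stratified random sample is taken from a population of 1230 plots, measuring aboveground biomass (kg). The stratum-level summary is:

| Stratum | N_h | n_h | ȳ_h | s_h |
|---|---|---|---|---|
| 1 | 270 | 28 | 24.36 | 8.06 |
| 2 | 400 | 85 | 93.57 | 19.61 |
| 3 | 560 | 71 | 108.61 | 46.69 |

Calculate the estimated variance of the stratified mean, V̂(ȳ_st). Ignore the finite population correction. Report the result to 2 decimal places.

V̂(ȳ_st) = Σ W_h² s_h²/n_h, with W_h = N_h/N and N = 1230:
  stratum 1: (270/1230)²·8.06²/28 = 0.111797
  stratum 2: (400/1230)²·19.61²/85 = 0.47846
  stratum 3: (560/1230)²·46.69²/71 = 6.36437
V̂(ȳ_st) = 6.95462

V̂(ȳ_st) ≈ 6.95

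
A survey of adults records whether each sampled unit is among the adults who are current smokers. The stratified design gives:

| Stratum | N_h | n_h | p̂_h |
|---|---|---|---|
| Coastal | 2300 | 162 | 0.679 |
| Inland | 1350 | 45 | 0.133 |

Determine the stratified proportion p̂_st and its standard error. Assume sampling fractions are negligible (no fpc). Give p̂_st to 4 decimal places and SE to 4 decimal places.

N = 3650; stratum weights W_h = N_h/N.
p̂_st = Σ W_h p̂_h = (2300·0.679 + 1350·0.133)/3650 = 0.47705
V̂(p̂_st) = Σ W_h² p̂_h(1−p̂_h)/(n_h−1):
  stratum Coastal: (2300/3650)²·0.679·0.321/161 = 0.00053755
  stratum Inland: (1350/3650)²·0.133·0.867/44 = 0.000358509
V̂(p̂_st) = 0.000896059; SE = √V̂ = 0.0299342

p̂_st ≈ 0.4771, SE ≈ 0.0299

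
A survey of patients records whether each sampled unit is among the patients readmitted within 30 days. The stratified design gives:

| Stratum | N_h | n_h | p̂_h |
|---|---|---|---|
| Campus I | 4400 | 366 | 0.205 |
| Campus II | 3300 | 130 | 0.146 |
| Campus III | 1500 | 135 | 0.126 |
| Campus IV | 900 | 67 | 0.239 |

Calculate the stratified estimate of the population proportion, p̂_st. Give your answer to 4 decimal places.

p̂_st ≈ 0.1770

N = 10100; stratum weights W_h = N_h/N.
p̂_st = Σ W_h p̂_h = (4400·0.205 + 3300·0.146 + 1500·0.126 + 900·0.239)/10100 = 0.17702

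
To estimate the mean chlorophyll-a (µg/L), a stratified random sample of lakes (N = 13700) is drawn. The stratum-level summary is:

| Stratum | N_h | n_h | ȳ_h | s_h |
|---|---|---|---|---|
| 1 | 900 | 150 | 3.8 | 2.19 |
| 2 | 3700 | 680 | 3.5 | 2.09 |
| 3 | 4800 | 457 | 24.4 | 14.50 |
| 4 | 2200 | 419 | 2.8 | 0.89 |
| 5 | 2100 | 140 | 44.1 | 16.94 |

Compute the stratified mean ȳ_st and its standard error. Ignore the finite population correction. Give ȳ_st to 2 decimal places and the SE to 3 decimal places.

ȳ_st ≈ 16.95, SE ≈ 0.324

ȳ_st = Σ W_h ȳ_h = (900·3.8 + 3700·3.5 + 4800·24.4 + 2200·2.8 + 2100·44.1)/13700 = 16.95328
V̂(ȳ_st) = Σ W_h² s_h²/n_h, with W_h = N_h/N and N = 13700:
  stratum 1: (900/13700)²·2.19²/150 = 0.000137988
  stratum 2: (3700/13700)²·2.09²/680 = 0.000468539
  stratum 3: (4800/13700)²·14.50²/457 = 0.0564756
  stratum 4: (2200/13700)²·0.89²/419 = 4.87495e-05
  stratum 5: (2100/13700)²·16.94²/140 = 0.0481611
V̂(ȳ_st) = 0.105292
SE(ȳ_st) = √0.105292 = 0.324487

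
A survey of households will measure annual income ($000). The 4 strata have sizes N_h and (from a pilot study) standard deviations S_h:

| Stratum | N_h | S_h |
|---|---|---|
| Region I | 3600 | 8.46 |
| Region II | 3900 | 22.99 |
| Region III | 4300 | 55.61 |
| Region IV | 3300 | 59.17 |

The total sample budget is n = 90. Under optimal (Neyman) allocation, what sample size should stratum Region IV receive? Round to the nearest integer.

32

Neyman allocation: n_h = n · N_h S_h / Σ N_i S_i, with n = 90.
  stratum Region I: N_h·S_h = 3600·8.46 = 30456.00
  stratum Region II: N_h·S_h = 3900·22.99 = 89661.00
  stratum Region III: N_h·S_h = 4300·55.61 = 239123.00
  stratum Region IV: N_h·S_h = 3300·59.17 = 195261.00
Σ N_h S_h = 554501.00
n for stratum Region IV = 90·195261.00/554501.00 = 31.692 → 32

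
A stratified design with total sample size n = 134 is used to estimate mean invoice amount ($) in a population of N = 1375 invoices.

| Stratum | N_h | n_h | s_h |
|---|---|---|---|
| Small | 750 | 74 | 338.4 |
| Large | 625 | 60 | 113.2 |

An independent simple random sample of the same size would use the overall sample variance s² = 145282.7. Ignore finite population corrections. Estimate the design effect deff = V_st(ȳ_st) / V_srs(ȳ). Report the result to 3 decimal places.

deff ≈ 0.465

V̂(ȳ_st) = Σ W_h² s_h²/n_h, with W_h = N_h/N and N = 1375:
  stratum Small: (750/1375)²·338.4²/74 = 460.411
  stratum Large: (625/1375)²·113.2²/60 = 44.1262
V_st = 504.538
V_srs = s²/n = 145282.7/134 = 1084.2
deff = V_st / V_srs = 504.538/1084.2 = 0.4654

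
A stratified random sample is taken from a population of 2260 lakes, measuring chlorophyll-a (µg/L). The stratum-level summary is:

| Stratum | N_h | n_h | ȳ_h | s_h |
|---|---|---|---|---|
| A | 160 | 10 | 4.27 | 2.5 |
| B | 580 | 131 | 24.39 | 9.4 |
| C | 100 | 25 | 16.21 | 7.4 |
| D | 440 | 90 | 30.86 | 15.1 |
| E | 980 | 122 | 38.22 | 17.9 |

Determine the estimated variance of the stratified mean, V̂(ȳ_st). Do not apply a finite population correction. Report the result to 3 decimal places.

V̂(ȳ_st) = Σ W_h² s_h²/n_h, with W_h = N_h/N and N = 2260:
  stratum A: (160/2260)²·2.5²/10 = 0.00313259
  stratum B: (580/2260)²·9.4²/131 = 0.0444246
  stratum C: (100/2260)²·7.4²/25 = 0.00428851
  stratum D: (440/2260)²·15.1²/90 = 0.0960284
  stratum E: (980/2260)²·17.9²/122 = 0.493835
V̂(ȳ_st) = 0.641709

V̂(ȳ_st) ≈ 0.642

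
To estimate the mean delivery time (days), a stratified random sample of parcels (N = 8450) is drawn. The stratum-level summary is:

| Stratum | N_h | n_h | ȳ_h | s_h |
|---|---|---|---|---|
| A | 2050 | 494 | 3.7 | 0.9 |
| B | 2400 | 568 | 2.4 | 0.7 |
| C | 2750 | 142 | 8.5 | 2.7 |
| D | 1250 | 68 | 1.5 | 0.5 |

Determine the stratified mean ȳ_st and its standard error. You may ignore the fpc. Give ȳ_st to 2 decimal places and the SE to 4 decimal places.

ȳ_st = Σ W_h ȳ_h = (2050·3.7 + 2400·2.4 + 2750·8.5 + 1250·1.5)/8450 = 4.56746
V̂(ȳ_st) = Σ W_h² s_h²/n_h, with W_h = N_h/N and N = 8450:
  stratum A: (2050/8450)²·0.9²/494 = 9.65056e-05
  stratum B: (2400/8450)²·0.7²/568 = 6.95916e-05
  stratum C: (2750/8450)²·2.7²/142 = 0.0054374
  stratum D: (1250/8450)²·0.5²/68 = 8.04522e-05
V̂(ȳ_st) = 0.00568395
SE(ȳ_st) = √0.00568395 = 0.075392

ȳ_st ≈ 4.57, SE ≈ 0.0754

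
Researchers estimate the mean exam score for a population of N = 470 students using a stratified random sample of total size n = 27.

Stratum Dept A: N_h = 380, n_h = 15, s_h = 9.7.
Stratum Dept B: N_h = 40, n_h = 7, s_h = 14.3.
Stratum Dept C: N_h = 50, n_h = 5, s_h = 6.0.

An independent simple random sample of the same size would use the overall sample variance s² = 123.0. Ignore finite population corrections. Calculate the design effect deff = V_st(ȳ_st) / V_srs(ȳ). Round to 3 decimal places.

V̂(ȳ_st) = Σ W_h² s_h²/n_h, with W_h = N_h/N and N = 470:
  stratum Dept A: (380/470)²·9.7²/15 = 4.10038
  stratum Dept B: (40/470)²·14.3²/7 = 0.211592
  stratum Dept C: (50/470)²·6.0²/5 = 0.0814848
V_st = 4.39345
V_srs = s²/n = 123.0/27 = 4.55556
deff = V_st / V_srs = 4.39345/4.55556 = 0.9644

deff ≈ 0.964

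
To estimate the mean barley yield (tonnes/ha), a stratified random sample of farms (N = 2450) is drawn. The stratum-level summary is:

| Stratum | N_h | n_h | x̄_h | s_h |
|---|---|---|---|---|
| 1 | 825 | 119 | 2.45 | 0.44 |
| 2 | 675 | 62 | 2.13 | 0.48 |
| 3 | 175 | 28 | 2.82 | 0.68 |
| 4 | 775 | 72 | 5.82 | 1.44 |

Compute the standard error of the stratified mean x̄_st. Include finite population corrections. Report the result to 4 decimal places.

V̂(x̄_st) = Σ W_h² (1 − n_h/N_h) s_h²/n_h, with W_h = N_h/N and N = 2450:
  stratum 1: (825/2450)²·(1 − 119/825)·0.44²/119 = 0.000157865
  stratum 2: (675/2450)²·(1 − 62/675)·0.48²/62 = 0.000256167
  stratum 3: (175/2450)²·(1 − 28/175)·0.68²/28 = 7.07755e-05
  stratum 4: (775/2450)²·(1 − 72/775)·1.44²/72 = 0.00261407
V̂(x̄_st) = 0.00309888
SE(x̄_st) = √0.00309888 = 0.0556676

SE(x̄_st) ≈ 0.0557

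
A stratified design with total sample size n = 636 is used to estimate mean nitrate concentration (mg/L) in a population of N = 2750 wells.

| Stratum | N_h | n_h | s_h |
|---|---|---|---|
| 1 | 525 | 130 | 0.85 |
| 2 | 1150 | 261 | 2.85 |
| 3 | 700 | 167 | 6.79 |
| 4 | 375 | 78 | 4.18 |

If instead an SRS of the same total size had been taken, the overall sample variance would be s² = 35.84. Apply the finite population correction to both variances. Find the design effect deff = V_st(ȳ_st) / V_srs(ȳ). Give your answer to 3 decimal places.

deff ≈ 0.491

V̂(ȳ_st) = Σ W_h² (1 − n_h/N_h) s_h²/n_h, with W_h = N_h/N and N = 2750:
  stratum 1: (525/2750)²·(1 − 130/525)·0.85²/130 = 0.0001524
  stratum 2: (1150/2750)²·(1 − 261/1150)·2.85²/261 = 0.00420711
  stratum 3: (700/2750)²·(1 − 167/700)·6.79²/167 = 0.0136202
  stratum 4: (375/2750)²·(1 − 78/375)·4.18²/78 = 0.00329898
V_st = 0.0212787
V_srs = (1 − 636/2750)·35.84/636 = 0.0433195
deff = V_st / V_srs = 0.0212787/0.0433195 = 0.4912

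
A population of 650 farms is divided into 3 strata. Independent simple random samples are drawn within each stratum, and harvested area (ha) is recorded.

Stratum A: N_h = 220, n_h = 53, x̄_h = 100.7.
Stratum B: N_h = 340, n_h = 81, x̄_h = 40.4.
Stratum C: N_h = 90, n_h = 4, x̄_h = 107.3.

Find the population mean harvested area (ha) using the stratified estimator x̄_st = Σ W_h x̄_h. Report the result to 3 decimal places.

N = Σ N_h = 650. Stratum weights W_h = N_h/N.
x̄_st = (220·100.7 + 340·40.4 + 90·107.3) / 650 = 70.07231

x̄_st ≈ 70.072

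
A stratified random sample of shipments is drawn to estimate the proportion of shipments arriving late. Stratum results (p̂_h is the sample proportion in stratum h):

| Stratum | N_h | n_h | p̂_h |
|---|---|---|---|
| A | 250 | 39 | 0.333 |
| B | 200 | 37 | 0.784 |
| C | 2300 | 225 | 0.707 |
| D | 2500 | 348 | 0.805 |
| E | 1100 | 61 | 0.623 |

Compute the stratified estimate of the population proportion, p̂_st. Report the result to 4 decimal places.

p̂_st ≈ 0.7187

N = 6350; stratum weights W_h = N_h/N.
p̂_st = Σ W_h p̂_h = (250·0.333 + 200·0.784 + 2300·0.707 + 2500·0.805 + 1100·0.623)/6350 = 0.71873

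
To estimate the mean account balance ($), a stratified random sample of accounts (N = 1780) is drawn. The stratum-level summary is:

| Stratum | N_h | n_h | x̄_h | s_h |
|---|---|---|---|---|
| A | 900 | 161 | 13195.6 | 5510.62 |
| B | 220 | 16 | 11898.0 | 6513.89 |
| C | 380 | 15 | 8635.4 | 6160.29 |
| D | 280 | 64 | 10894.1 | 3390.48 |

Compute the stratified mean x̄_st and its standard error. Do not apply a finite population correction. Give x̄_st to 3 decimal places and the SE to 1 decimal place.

x̄_st = Σ W_h x̄_h = (900·13195.6 + 220·11898.0 + 380·8635.4 + 280·10894.1)/1780 = 11699.66292
V̂(x̄_st) = Σ W_h² s_h²/n_h, with W_h = N_h/N and N = 1780:
  stratum A: (900/1780)²·5510.62²/161 = 48219.2
  stratum B: (220/1780)²·6513.89²/16 = 40510.4
  stratum C: (380/1780)²·6160.29²/15 = 115302
  stratum D: (280/1780)²·3390.48²/64 = 4444.45
V̂(x̄_st) = 208476
SE(x̄_st) = √208476 = 456.592

x̄_st ≈ 11699.663, SE ≈ 456.6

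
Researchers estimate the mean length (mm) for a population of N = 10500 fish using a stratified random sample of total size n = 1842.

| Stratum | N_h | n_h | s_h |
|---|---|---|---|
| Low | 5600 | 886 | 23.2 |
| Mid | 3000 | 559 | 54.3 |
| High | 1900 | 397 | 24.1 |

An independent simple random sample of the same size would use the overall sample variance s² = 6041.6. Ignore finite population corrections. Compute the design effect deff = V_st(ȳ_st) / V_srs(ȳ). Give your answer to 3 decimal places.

V̂(ȳ_st) = Σ W_h² s_h²/n_h, with W_h = N_h/N and N = 10500:
  stratum Low: (5600/10500)²·23.2²/886 = 0.172798
  stratum Mid: (3000/10500)²·54.3²/559 = 0.430578
  stratum High: (1900/10500)²·24.1²/397 = 0.047904
V_st = 0.65128
V_srs = s²/n = 6041.6/1842 = 3.27991
deff = V_st / V_srs = 0.65128/3.27991 = 0.1986

deff ≈ 0.199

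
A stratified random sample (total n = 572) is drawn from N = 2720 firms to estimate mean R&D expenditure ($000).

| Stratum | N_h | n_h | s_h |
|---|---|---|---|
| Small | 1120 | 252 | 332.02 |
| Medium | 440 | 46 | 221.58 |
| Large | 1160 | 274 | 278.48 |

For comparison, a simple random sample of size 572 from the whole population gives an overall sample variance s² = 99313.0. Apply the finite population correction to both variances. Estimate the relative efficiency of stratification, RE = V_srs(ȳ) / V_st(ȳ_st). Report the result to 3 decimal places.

V̂(ȳ_st) = Σ W_h² (1 − n_h/N_h) s_h²/n_h, with W_h = N_h/N and N = 2720:
  stratum Small: (1120/2720)²·(1 − 252/1120)·332.02²/252 = 57.4815
  stratum Medium: (440/2720)²·(1 − 46/440)·221.58²/46 = 25.01
  stratum Large: (1160/2720)²·(1 − 274/1160)·278.48²/274 = 39.318
V_st = 121.81
V_srs = (1 − 572/2720)·99313.0/572 = 137.112
Relative efficiency = V_srs / V_st = 137.112/121.81 = 1.1256

RE ≈ 1.126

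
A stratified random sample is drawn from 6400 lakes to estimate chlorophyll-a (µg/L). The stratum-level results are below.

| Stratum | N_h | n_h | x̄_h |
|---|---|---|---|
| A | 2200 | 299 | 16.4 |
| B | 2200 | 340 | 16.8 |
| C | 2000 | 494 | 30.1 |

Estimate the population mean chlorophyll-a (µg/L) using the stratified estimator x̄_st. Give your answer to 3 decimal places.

N = Σ N_h = 6400. Stratum weights W_h = N_h/N.
x̄_st = (2200·16.4 + 2200·16.8 + 2000·30.1) / 6400 = 20.81875

x̄_st ≈ 20.819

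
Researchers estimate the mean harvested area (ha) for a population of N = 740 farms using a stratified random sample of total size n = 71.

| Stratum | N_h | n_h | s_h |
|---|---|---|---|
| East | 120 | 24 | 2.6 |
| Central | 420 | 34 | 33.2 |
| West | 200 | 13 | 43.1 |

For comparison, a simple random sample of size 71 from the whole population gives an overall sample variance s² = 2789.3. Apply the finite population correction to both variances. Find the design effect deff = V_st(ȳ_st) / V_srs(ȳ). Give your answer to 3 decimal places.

deff ≈ 0.545

V̂(ȳ_st) = Σ W_h² (1 − n_h/N_h) s_h²/n_h, with W_h = N_h/N and N = 740:
  stratum East: (120/740)²·(1 − 24/120)·2.6²/24 = 0.00592549
  stratum Central: (420/740)²·(1 − 34/420)·33.2²/34 = 9.59777
  stratum West: (200/740)²·(1 − 13/200)·43.1²/13 = 9.75932
V_st = 19.363
V_srs = (1 − 71/740)·2789.3/71 = 35.5166
deff = V_st / V_srs = 19.363/35.5166 = 0.5452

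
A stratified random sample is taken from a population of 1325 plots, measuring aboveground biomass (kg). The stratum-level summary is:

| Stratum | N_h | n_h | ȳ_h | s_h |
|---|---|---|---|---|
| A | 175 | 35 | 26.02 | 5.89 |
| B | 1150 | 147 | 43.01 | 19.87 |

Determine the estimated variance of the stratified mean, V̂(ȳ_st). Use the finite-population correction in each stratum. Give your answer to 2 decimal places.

V̂(ȳ_st) = Σ W_h² (1 − n_h/N_h) s_h²/n_h, with W_h = N_h/N and N = 1325:
  stratum A: (175/1325)²·(1 − 35/175)·5.89²/35 = 0.0138324
  stratum B: (1150/1325)²·(1 − 147/1150)·19.87²/147 = 1.7646
V̂(ȳ_st) = 1.77843

V̂(ȳ_st) ≈ 1.78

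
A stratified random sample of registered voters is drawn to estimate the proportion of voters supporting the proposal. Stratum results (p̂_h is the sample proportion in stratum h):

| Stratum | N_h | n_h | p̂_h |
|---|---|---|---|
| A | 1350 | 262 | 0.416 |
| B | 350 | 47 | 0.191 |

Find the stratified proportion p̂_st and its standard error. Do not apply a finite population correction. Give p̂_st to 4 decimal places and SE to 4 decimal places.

N = 1700; stratum weights W_h = N_h/N.
p̂_st = Σ W_h p̂_h = (1350·0.416 + 350·0.191)/1700 = 0.36968
V̂(p̂_st) = Σ W_h² p̂_h(1−p̂_h)/(n_h−1):
  stratum A: (1350/1700)²·0.416·0.584/261 = 0.000586996
  stratum B: (350/1700)²·0.191·0.809/46 = 0.000142384
V̂(p̂_st) = 0.000729381; SE = √V̂ = 0.027007

p̂_st ≈ 0.3697, SE ≈ 0.0270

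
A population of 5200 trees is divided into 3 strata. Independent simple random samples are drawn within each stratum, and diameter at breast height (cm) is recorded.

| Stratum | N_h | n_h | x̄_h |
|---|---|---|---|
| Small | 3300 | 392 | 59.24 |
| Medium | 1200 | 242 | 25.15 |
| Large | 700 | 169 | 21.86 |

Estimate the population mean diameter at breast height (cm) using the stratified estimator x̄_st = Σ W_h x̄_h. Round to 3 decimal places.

N = Σ N_h = 5200. Stratum weights W_h = N_h/N.
x̄_st = (3300·59.24 + 1200·25.15 + 700·21.86) / 5200 = 46.34115

x̄_st ≈ 46.341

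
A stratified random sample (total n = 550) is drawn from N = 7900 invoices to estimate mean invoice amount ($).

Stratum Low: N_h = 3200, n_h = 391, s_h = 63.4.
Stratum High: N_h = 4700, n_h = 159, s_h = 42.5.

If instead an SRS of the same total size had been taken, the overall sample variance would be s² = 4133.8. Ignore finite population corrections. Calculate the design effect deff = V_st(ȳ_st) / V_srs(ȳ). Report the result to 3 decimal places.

V̂(ȳ_st) = Σ W_h² s_h²/n_h, with W_h = N_h/N and N = 7900:
  stratum Low: (3200/7900)²·63.4²/391 = 1.68674
  stratum High: (4700/7900)²·42.5²/159 = 4.02089
V_st = 5.70763
V_srs = s²/n = 4133.8/550 = 7.516
deff = V_st / V_srs = 5.70763/7.516 = 0.7594

deff ≈ 0.759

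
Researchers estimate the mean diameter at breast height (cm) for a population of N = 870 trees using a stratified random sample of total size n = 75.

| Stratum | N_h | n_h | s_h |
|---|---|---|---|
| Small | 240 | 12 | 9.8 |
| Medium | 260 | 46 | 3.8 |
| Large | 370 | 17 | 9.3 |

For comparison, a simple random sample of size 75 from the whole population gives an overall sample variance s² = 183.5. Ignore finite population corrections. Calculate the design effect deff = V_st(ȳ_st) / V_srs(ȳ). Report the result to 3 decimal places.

deff ≈ 0.636

V̂(ȳ_st) = Σ W_h² s_h²/n_h, with W_h = N_h/N and N = 870:
  stratum Small: (240/870)²·9.8²/12 = 0.609053
  stratum Medium: (260/870)²·3.8²/46 = 0.0280361
  stratum Large: (370/870)²·9.3²/17 = 0.920199
V_st = 1.55729
V_srs = s²/n = 183.5/75 = 2.44667
deff = V_st / V_srs = 1.55729/2.44667 = 0.6365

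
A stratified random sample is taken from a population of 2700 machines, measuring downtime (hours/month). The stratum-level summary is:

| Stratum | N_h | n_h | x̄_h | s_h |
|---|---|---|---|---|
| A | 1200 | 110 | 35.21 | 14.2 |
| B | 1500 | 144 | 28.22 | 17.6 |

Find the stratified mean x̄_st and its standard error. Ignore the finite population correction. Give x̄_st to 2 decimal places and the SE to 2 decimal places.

x̄_st = Σ W_h x̄_h = (1200·35.21 + 1500·28.22)/2700 = 31.32667
V̂(x̄_st) = Σ W_h² s_h²/n_h, with W_h = N_h/N and N = 2700:
  stratum A: (1200/2700)²·14.2²/110 = 0.362092
  stratum B: (1500/2700)²·17.6²/144 = 0.663923
V̂(x̄_st) = 1.02602
SE(x̄_st) = √1.02602 = 1.01292

x̄_st ≈ 31.33, SE ≈ 1.01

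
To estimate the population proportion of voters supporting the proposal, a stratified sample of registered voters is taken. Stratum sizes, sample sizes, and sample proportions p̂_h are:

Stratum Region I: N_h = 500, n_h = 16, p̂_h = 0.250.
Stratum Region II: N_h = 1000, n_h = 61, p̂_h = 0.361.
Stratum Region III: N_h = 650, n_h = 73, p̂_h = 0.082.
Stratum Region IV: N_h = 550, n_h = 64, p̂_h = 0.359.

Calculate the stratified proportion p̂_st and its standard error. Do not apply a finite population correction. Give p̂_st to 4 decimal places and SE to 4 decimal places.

p̂_st ≈ 0.2729, SE ≈ 0.0342

N = 2700; stratum weights W_h = N_h/N.
p̂_st = Σ W_h p̂_h = (500·0.250 + 1000·0.361 + 650·0.082 + 550·0.359)/2700 = 0.27287
V̂(p̂_st) = Σ W_h² p̂_h(1−p̂_h)/(n_h−1):
  stratum Region I: (500/2700)²·0.250·0.750/15 = 0.000428669
  stratum Region II: (1000/2700)²·0.361·0.639/60 = 0.000527387
  stratum Region III: (650/2700)²·0.082·0.918/72 = 6.05931e-05
  stratum Region IV: (550/2700)²·0.359·0.641/63 = 0.000151569
V̂(p̂_st) = 0.00116822; SE = √V̂ = 0.0341792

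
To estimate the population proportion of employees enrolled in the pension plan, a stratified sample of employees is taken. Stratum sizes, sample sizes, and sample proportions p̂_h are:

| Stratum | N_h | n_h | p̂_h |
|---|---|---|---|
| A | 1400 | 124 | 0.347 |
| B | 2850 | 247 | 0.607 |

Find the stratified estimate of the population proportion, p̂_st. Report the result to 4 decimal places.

p̂_st ≈ 0.5214

N = 4250; stratum weights W_h = N_h/N.
p̂_st = Σ W_h p̂_h = (1400·0.347 + 2850·0.607)/4250 = 0.52135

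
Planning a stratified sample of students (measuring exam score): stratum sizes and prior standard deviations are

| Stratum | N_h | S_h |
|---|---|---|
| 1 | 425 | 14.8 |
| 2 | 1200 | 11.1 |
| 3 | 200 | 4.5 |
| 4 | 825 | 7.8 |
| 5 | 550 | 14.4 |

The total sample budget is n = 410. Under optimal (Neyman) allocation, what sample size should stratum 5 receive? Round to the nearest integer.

Neyman allocation: n_h = n · N_h S_h / Σ N_i S_i, with n = 410.
  stratum 1: N_h·S_h = 425·14.8 = 6290.00
  stratum 2: N_h·S_h = 1200·11.1 = 13320.00
  stratum 3: N_h·S_h = 200·4.5 = 900.00
  stratum 4: N_h·S_h = 825·7.8 = 6435.00
  stratum 5: N_h·S_h = 550·14.4 = 7920.00
Σ N_h S_h = 34865.00
n for stratum 5 = 410·7920.00/34865.00 = 93.136 → 93

93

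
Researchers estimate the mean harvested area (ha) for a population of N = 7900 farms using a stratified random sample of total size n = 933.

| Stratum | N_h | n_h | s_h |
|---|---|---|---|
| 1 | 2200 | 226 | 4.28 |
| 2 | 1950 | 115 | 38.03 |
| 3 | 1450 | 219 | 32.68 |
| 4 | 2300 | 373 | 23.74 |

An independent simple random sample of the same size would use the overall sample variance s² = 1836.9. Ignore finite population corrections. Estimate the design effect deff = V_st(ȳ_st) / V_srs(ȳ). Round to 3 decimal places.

V̂(ȳ_st) = Σ W_h² s_h²/n_h, with W_h = N_h/N and N = 7900:
  stratum 1: (2200/7900)²·4.28²/226 = 0.00628594
  stratum 2: (1950/7900)²·38.03²/115 = 0.766249
  stratum 3: (1450/7900)²·32.68²/219 = 0.164286
  stratum 4: (2300/7900)²·23.74²/373 = 0.128072
V_st = 1.06489
V_srs = s²/n = 1836.9/933 = 1.96881
deff = V_st / V_srs = 1.06489/1.96881 = 0.5409

deff ≈ 0.541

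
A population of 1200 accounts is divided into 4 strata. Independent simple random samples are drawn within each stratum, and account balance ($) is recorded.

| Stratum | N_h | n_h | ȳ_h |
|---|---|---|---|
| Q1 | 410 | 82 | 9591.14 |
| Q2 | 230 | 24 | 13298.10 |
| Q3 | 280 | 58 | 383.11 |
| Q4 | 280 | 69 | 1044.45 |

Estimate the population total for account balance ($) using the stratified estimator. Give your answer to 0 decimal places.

τ̂_st ≈ 7390647

τ̂_st = Σ N_h ȳ_h = 410·9591.14 + 230·13298.10 + 280·383.11 + 280·1044.45 = 7390647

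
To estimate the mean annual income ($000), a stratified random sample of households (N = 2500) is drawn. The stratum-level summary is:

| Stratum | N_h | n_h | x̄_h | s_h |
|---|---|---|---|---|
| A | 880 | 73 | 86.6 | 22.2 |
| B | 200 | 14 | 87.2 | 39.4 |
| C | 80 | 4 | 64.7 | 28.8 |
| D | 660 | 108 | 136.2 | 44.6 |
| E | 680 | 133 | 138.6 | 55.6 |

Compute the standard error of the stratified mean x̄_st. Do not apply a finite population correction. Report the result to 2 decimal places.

SE(x̄_st) ≈ 2.18

V̂(x̄_st) = Σ W_h² s_h²/n_h, with W_h = N_h/N and N = 2500:
  stratum A: (880/2500)²·22.2²/73 = 0.836505
  stratum B: (200/2500)²·39.4²/14 = 0.70965
  stratum C: (80/2500)²·28.8²/4 = 0.212337
  stratum D: (660/2500)²·44.6²/108 = 1.28367
  stratum E: (680/2500)²·55.6²/133 = 1.71963
V̂(x̄_st) = 4.7618
SE(x̄_st) = √4.7618 = 2.18215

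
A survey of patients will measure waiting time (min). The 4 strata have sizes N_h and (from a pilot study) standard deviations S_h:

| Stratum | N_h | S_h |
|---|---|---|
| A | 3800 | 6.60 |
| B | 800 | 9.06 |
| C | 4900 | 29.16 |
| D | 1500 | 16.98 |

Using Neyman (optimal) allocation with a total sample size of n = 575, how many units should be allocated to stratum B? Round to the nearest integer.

21

Neyman allocation: n_h = n · N_h S_h / Σ N_i S_i, with n = 575.
  stratum A: N_h·S_h = 3800·6.60 = 25080.00
  stratum B: N_h·S_h = 800·9.06 = 7248.00
  stratum C: N_h·S_h = 4900·29.16 = 142884.00
  stratum D: N_h·S_h = 1500·16.98 = 25470.00
Σ N_h S_h = 200682.00
n for stratum B = 575·7248.00/200682.00 = 20.767 → 21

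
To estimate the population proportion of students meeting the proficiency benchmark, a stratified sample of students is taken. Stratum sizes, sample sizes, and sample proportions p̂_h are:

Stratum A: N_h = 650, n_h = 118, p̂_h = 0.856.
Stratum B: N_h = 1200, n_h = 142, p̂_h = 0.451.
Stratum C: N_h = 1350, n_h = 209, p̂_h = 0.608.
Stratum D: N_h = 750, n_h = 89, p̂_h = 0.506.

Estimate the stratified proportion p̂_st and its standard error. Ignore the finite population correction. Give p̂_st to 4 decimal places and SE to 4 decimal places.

p̂_st ≈ 0.5817, SE ≈ 0.0207

N = 3950; stratum weights W_h = N_h/N.
p̂_st = Σ W_h p̂_h = (650·0.856 + 1200·0.451 + 1350·0.608 + 750·0.506)/3950 = 0.58175
V̂(p̂_st) = Σ W_h² p̂_h(1−p̂_h)/(n_h−1):
  stratum A: (650/3950)²·0.856·0.144/117 = 2.85288e-05
  stratum B: (1200/3950)²·0.451·0.549/141 = 0.000162068
  stratum C: (1350/3950)²·0.608·0.392/208 = 0.000133844
  stratum D: (750/3950)²·0.506·0.494/88 = 0.000102405
V̂(p̂_st) = 0.000426847; SE = √V̂ = 0.0206603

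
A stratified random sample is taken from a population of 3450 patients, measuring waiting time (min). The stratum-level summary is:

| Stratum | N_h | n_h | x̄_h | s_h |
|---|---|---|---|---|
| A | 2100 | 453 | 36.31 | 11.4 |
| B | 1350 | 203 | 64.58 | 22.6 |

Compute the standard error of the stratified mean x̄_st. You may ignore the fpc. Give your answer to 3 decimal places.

V̂(x̄_st) = Σ W_h² s_h²/n_h, with W_h = N_h/N and N = 3450:
  stratum A: (2100/3450)²·11.4²/453 = 0.106295
  stratum B: (1350/3450)²·22.6²/203 = 0.385257
V̂(x̄_st) = 0.491551
SE(x̄_st) = √0.491551 = 0.701107

SE(x̄_st) ≈ 0.701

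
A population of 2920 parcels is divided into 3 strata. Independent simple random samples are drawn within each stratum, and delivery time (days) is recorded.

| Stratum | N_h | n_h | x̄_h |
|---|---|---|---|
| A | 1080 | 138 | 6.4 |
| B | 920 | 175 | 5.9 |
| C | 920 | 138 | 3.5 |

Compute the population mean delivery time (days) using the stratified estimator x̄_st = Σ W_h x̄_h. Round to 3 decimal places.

x̄_st ≈ 5.329

N = Σ N_h = 2920. Stratum weights W_h = N_h/N.
x̄_st = (1080·6.4 + 920·5.9 + 920·3.5) / 2920 = 5.32877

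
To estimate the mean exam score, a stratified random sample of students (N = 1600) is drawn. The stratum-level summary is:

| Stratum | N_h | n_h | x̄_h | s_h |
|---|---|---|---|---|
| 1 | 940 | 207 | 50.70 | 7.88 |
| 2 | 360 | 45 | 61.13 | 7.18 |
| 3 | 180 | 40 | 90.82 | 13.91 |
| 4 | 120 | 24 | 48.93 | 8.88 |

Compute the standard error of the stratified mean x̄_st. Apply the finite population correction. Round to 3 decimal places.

V̂(x̄_st) = Σ W_h² (1 − n_h/N_h) s_h²/n_h, with W_h = N_h/N and N = 1600:
  stratum 1: (940/1600)²·(1 − 207/940)·7.88²/207 = 0.0807372
  stratum 2: (360/1600)²·(1 − 45/360)·7.18²/45 = 0.0507469
  stratum 3: (180/1600)²·(1 − 40/180)·13.91²/40 = 0.0476162
  stratum 4: (120/1600)²·(1 − 24/120)·8.88²/24 = 0.0147852
V̂(x̄_st) = 0.193886
SE(x̄_st) = √0.193886 = 0.440324

SE(x̄_st) ≈ 0.440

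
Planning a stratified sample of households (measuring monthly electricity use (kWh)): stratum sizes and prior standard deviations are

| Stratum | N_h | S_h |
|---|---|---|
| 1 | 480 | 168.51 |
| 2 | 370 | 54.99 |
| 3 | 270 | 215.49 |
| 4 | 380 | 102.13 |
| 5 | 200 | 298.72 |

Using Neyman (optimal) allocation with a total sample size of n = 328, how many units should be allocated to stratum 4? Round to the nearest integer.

49

Neyman allocation: n_h = n · N_h S_h / Σ N_i S_i, with n = 328.
  stratum 1: N_h·S_h = 480·168.51 = 80884.80
  stratum 2: N_h·S_h = 370·54.99 = 20346.30
  stratum 3: N_h·S_h = 270·215.49 = 58182.30
  stratum 4: N_h·S_h = 380·102.13 = 38809.40
  stratum 5: N_h·S_h = 200·298.72 = 59744.00
Σ N_h S_h = 257966.80
n for stratum 4 = 328·38809.40/257966.80 = 49.345 → 49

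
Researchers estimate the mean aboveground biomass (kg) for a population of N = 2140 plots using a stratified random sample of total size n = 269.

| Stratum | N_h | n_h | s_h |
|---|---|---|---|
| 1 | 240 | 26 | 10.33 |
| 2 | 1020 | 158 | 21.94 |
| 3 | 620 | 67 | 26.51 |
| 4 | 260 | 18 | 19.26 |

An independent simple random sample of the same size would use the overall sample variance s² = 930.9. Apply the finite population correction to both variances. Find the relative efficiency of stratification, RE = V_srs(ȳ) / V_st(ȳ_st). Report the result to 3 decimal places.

RE ≈ 1.780

V̂(ȳ_st) = Σ W_h² (1 − n_h/N_h) s_h²/n_h, with W_h = N_h/N and N = 2140:
  stratum 1: (240/2140)²·(1 − 26/240)·10.33²/26 = 0.0460283
  stratum 2: (1020/2140)²·(1 − 158/1020)·21.94²/158 = 0.584919
  stratum 3: (620/2140)²·(1 − 67/620)·26.51²/67 = 0.785297
  stratum 4: (260/2140)²·(1 − 18/260)·19.26²/18 = 0.28314
V_st = 1.69938
V_srs = (1 − 269/2140)·930.9/269 = 3.02559
Relative efficiency = V_srs / V_st = 3.02559/1.69938 = 1.7804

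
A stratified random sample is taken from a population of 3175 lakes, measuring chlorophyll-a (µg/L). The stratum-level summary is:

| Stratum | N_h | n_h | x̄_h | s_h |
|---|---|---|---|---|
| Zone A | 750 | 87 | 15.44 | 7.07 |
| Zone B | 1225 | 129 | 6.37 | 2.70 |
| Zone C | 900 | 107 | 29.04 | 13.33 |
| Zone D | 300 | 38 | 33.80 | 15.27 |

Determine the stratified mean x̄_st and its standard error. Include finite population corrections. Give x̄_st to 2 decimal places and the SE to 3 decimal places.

x̄_st = Σ W_h x̄_h = (750·15.44 + 1225·6.37 + 900·29.04 + 300·33.80)/3175 = 17.53047
V̂(x̄_st) = Σ W_h² (1 − n_h/N_h) s_h²/n_h, with W_h = N_h/N and N = 3175:
  stratum Zone A: (750/3175)²·(1 − 87/750)·7.07²/87 = 0.0283405
  stratum Zone B: (1225/3175)²·(1 − 129/1225)·2.70²/129 = 0.00752657
  stratum Zone C: (900/3175)²·(1 − 107/900)·13.33²/107 = 0.117572
  stratum Zone D: (300/3175)²·(1 − 38/300)·15.27²/38 = 0.0478442
V̂(x̄_st) = 0.201283
SE(x̄_st) = √0.201283 = 0.448646

x̄_st ≈ 17.53, SE ≈ 0.449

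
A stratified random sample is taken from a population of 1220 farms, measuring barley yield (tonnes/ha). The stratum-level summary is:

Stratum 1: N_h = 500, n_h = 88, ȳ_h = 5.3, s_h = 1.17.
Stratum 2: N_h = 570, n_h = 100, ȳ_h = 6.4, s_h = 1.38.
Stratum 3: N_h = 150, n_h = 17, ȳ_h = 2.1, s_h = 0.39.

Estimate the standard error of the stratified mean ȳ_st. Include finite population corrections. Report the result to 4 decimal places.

SE(ȳ_st) ≈ 0.0755

V̂(ȳ_st) = Σ W_h² (1 − n_h/N_h) s_h²/n_h, with W_h = N_h/N and N = 1220:
  stratum 1: (500/1220)²·(1 − 88/500)·1.17²/88 = 0.00215296
  stratum 2: (570/1220)²·(1 − 100/570)·1.38²/100 = 0.00342777
  stratum 3: (150/1220)²·(1 − 17/150)·0.39²/17 = 0.000119923
V̂(ȳ_st) = 0.00570065
SE(ȳ_st) = √0.00570065 = 0.0755027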